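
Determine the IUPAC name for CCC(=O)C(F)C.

The longest carbon chain that includes the carbonyl has 5 carbons, so the parent hydride is pentane.
A ketone (C=O on an internal carbon) is the principal characteristic group, giving the suffix -one.
Number the chain so that the substituent locant set {2} is lower than {4} at the first point of difference.
This places the carbonyl at C-3; a fluoro group at C-2.
Assembling the pieces gives 2-fluoropentan-3-one.

2-fluoropentan-3-one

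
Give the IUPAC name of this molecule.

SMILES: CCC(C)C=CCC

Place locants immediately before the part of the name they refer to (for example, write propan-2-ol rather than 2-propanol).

The longest carbon chain that includes the multiple bond has 7 carbons, so the parent hydride is heptane.
The chain contains a C=C double bond, so the unsaturation ending is -ene.
The numbering direction is chosen so that numbering from this end puts the double bond at C-3 rather than C-4.
With this numbering: the double bond between C-3 and C-4; a methyl group at C-5.
Putting it together: 5-methylhept-3-ene.

5-methylhept-3-ene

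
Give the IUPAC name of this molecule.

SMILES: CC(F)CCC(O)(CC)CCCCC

Counting along the main chain through the –OH group gives 10 carbons: the parent is decane.
The highest-priority functional group is an alcohol (–OH), so the name ends in -ol.
Number the chain so that numbering from this end puts the hydroxyl group at C-5 rather than C-6.
With this numbering: the hydroxyl at C-5; an ethyl group at C-5; a fluoro group at C-2.
Substituent prefixes are cited in alphabetical order (multiplying prefixes like di-/tri- are ignored for ordering).
Putting it together: 5-ethyl-2-fluorodecan-5-ol.

5-ethyl-2-fluorodecan-5-ol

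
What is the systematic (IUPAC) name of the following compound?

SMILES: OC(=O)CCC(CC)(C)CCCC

4-ethyl-4-methyloctanoic acid

The longest carbon chain that includes the –COOH group has 8 carbons, so the parent hydride is octane.
The highest-priority functional group is a carboxylic acid (terminal –COOH), so the name ends in -oic acid.
Number the chain so that the carboxylic acid carbon is C-1 by definition.
With this numbering: an ethyl group at C-4; a methyl group at C-4.
Prefixes are listed alphabetically: ethyl, methyl.
Assembling the pieces gives 4-ethyl-4-methyloctanoic acid.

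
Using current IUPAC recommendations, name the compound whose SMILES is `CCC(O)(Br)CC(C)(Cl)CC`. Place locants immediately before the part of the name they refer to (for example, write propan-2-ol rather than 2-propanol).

Counting along the main chain through the –OH group gives 7 carbons: the parent is heptane.
The principal characteristic group is an alcohol (–OH), named with the suffix -ol.
Choose the numbering such that numbering from this end puts the hydroxyl group at C-3 rather than C-5.
This places the hydroxyl at C-3; a bromo group at C-3; a chloro group at C-5; a methyl group at C-5.
The substituents are ordered alphabetically, ignoring any di-/tri- multipliers.
The name is 3-bromo-5-chloro-5-methylheptan-3-ol.

3-bromo-5-chloro-5-methylheptan-3-ol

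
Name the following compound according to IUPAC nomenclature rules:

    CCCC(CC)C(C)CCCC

The parent chain contains 9 carbons (nonane).
Choose the numbering such that the substituent locant set {4,5} is lower than {5,6} at the first point of difference.
With this numbering: an ethyl group at C-4; a methyl group at C-5.
Substituent prefixes are cited in alphabetical order (multiplying prefixes like di-/tri- are ignored for ordering).
Putting it together: 4-ethyl-5-methylnonane.

4-ethyl-5-methylnonane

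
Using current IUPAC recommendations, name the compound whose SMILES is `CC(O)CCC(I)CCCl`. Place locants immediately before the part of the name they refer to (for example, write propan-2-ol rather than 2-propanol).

7-chloro-5-iodoheptan-2-ol

Counting along the main chain through the –OH group gives 7 carbons: the parent is heptane.
The principal characteristic group is an alcohol (–OH), named with the suffix -ol.
The numbering direction is chosen so that numbering from this end puts the hydroxyl group at C-2 rather than C-6.
This places the hydroxyl at C-2; a chloro group at C-7; an iodo group at C-5.
Prefixes are listed alphabetically: chloro, iodo.
Putting it together: 7-chloro-5-iodoheptan-2-ol.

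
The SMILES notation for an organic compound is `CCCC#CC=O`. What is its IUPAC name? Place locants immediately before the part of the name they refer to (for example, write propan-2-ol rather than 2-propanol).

The longest carbon chain that includes the –CHO group and the multiple bond has 6 carbons, so the parent hydride is hexane.
The principal characteristic group is an aldehyde (terminal –CHO), named with the suffix -al.
A C≡C triple bond in the chain gives the infix -yne-.
Number the chain so that the aldehyde carbon is C-1 by definition.
With this numbering: the triple bond between C-2 and C-3.
Assembling the pieces gives hex-2-ynal.

hex-2-ynal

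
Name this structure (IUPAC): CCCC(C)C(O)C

The longest carbon chain that includes the –OH group has 6 carbons, so the parent hydride is hexane.
The highest-priority functional group is an alcohol (–OH), so the name ends in -ol.
Number the chain so that numbering from this end puts the hydroxyl group at C-2 rather than C-5.
This places the hydroxyl at C-2; a methyl group at C-3.
The name is 3-methylhexan-2-ol.

3-methylhexan-2-ol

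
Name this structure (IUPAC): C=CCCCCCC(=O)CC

Counting along the main chain through the carbonyl and the multiple bond gives 10 carbons: the parent is decane.
The principal characteristic group is a ketone (C=O on an internal carbon), named with the suffix -one.
The chain contains a C=C double bond, so the unsaturation ending is -ene.
The numbering direction is chosen so that numbering from this end puts the carbonyl group at C-3 rather than C-8.
This places the carbonyl at C-3; the double bond between C-9 and C-10.
The name is dec-9-en-3-one.

dec-9-en-3-one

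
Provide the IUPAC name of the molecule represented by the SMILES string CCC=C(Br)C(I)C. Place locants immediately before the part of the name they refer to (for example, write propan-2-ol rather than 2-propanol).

3-bromo-2-iodohex-3-ene

Counting along the main chain through the multiple bond gives 6 carbons: the parent is hexane.
The chain contains a C=C double bond, so the unsaturation ending is -ene.
Number the chain so that the substituent locant set {2,3} is lower than {4,5} at the first point of difference.
That gives the double bond between C-3 and C-4; a bromo group at C-3; an iodo group at C-2.
The substituents are ordered alphabetically, ignoring any di-/tri- multipliers.
The name is 3-bromo-2-iodohex-3-ene.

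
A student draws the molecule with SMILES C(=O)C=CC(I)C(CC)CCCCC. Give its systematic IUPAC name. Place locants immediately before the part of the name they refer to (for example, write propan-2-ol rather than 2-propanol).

5-ethyl-4-iododec-2-enal

The longest chain bearing the –CHO group and the multiple bond is 10 carbons long (decane).
The principal characteristic group is an aldehyde (terminal –CHO), named with the suffix -al.
A C=C double bond in the chain gives the infix -ene-.
Choose the numbering such that the aldehyde carbon is C-1 by definition.
That gives the double bond between C-2 and C-3; an ethyl group at C-5; an iodo group at C-4.
Prefixes are listed alphabetically: ethyl, iodo.
Putting it together: 5-ethyl-4-iododec-2-enal.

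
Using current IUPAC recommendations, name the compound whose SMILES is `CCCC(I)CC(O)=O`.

3-iodohexanoic acid

Counting along the main chain through the –COOH group gives 6 carbons: the parent is hexane.
The highest-priority functional group is a carboxylic acid (terminal –COOH), so the name ends in -oic acid.
Number the chain so that the carboxylic acid carbon is C-1 by definition.
That gives an iodo group at C-3.
The name is 3-iodohexanoic acid.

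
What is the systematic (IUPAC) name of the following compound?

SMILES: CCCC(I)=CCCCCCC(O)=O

8-iodoundec-7-enoic acid

Counting along the main chain through the –COOH group and the multiple bond gives 11 carbons: the parent is undecane.
A carboxylic acid (terminal –COOH) is the principal characteristic group, giving the suffix -oic acid.
The chain contains a C=C double bond, so the unsaturation ending is -ene.
The numbering direction is chosen so that the carboxylic acid carbon is C-1 by definition.
This places the double bond between C-7 and C-8; an iodo group at C-8.
The name is 8-iodoundec-7-enoic acid.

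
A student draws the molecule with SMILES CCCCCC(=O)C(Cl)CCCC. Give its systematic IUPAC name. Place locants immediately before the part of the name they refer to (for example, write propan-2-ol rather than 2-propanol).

5-chloroundecan-6-one

The longest chain bearing the carbonyl is 11 carbons long (undecane).
A ketone (C=O on an internal carbon) is the principal characteristic group, giving the suffix -one.
Number the chain so that the substituent locant set {5} is lower than {7} at the first point of difference.
That gives the carbonyl at C-6; a chloro group at C-5.
Assembling the pieces gives 5-chloroundecan-6-one.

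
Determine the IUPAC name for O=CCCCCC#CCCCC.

undec-6-ynal

Counting along the main chain through the –CHO group and the multiple bond gives 11 carbons: the parent is undecane.
An aldehyde (terminal –CHO) is the principal characteristic group, giving the suffix -al.
There is one C≡C triple bond, indicated by the ending -yne.
The numbering direction is chosen so that the aldehyde carbon is C-1 by definition.
This places the triple bond between C-6 and C-7.
Putting it together: undec-6-ynal.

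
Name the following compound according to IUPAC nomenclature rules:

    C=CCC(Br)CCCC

The longest carbon chain that includes the multiple bond has 8 carbons, so the parent hydride is octane.
The chain contains a C=C double bond, so the unsaturation ending is -ene.
The numbering direction is chosen so that numbering from this end puts the double bond at C-1 rather than C-7.
That gives the double bond between C-1 and C-2; a bromo group at C-4.
Assembling the pieces gives 4-bromooct-1-ene.

4-bromooct-1-ene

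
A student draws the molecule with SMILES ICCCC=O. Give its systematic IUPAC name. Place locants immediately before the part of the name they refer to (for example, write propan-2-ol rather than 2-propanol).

4-iodobutanal

Counting along the main chain through the –CHO group gives 4 carbons: the parent is butane.
An aldehyde (terminal –CHO) is the principal characteristic group, giving the suffix -al.
Choose the numbering such that the aldehyde carbon is C-1 by definition.
With this numbering: an iodo group at C-4.
The name is 4-iodobutanal.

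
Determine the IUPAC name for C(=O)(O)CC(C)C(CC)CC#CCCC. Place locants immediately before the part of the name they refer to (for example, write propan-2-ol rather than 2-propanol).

Counting along the main chain through the –COOH group and the multiple bond gives 10 carbons: the parent is decane.
A carboxylic acid (terminal –COOH) is the principal characteristic group, giving the suffix -oic acid.
The chain contains a C≡C triple bond, so the unsaturation ending is -yne.
Number the chain so that the carboxylic acid carbon is C-1 by definition.
That gives the triple bond between C-6 and C-7; an ethyl group at C-4; a methyl group at C-3.
The substituents are ordered alphabetically, ignoring any di-/tri- multipliers.
Putting it together: 4-ethyl-3-methyldec-6-ynoic acid.

4-ethyl-3-methyldec-6-ynoic acid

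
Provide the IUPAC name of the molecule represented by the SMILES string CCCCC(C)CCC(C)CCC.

4,7-dimethylundecane

The longest continuous carbon chain has 11 atoms, so the parent hydride is undecane.
Choose the numbering such that the substituent locant set {4,7} is lower than {5,8} at the first point of difference.
This places methyl groups at C-4 and C-7.
Assembling the pieces gives 4,7-dimethylundecane.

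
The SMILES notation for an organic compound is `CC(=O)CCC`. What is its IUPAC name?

pentan-2-one

The longest chain bearing the carbonyl is 5 carbons long (pentane).
A ketone (C=O on an internal carbon) is the principal characteristic group, giving the suffix -one.
The numbering direction is chosen so that numbering from this end puts the carbonyl group at C-2 rather than C-4.
This places the carbonyl at C-2.
Putting it together: pentan-2-one.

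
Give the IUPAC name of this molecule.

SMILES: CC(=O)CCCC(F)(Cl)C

6-chloro-6-fluoroheptan-2-one

Counting along the main chain through the carbonyl gives 7 carbons: the parent is heptane.
The highest-priority functional group is a ketone (C=O on an internal carbon), so the name ends in -one.
Choose the numbering such that numbering from this end puts the carbonyl group at C-2 rather than C-6.
That gives the carbonyl at C-2; a chloro group at C-6; a fluoro group at C-6.
Prefixes are listed alphabetically: chloro, fluoro.
The name is 6-chloro-6-fluoroheptan-2-one.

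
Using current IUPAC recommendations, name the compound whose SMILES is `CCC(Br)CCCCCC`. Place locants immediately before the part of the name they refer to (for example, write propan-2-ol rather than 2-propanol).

3-bromononane

The longest carbon chain is 9 atoms: the parent is nonane.
The numbering direction is chosen so that the substituent locant set {3} is lower than {7} at the first point of difference.
This places a bromo group at C-3.
Assembling the pieces gives 3-bromononane.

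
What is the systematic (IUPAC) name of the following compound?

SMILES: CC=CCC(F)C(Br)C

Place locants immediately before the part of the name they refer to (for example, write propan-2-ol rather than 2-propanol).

6-bromo-5-fluorohept-2-ene

Counting along the main chain through the multiple bond gives 7 carbons: the parent is heptane.
A C=C double bond in the chain gives the infix -ene-.
Choose the numbering such that numbering from this end puts the double bond at C-2 rather than C-5.
This places the double bond between C-2 and C-3; a bromo group at C-6; a fluoro group at C-5.
The substituents are ordered alphabetically, ignoring any di-/tri- multipliers.
Assembling the pieces gives 6-bromo-5-fluorohept-2-ene.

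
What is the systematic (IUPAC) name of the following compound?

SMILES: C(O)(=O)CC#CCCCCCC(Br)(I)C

The longest chain bearing the –COOH group and the multiple bond is 11 carbons long (undecane).
The highest-priority functional group is a carboxylic acid (terminal –COOH), so the name ends in -oic acid.
The chain contains a C≡C triple bond, so the unsaturation ending is -yne.
The numbering direction is chosen so that the carboxylic acid carbon is C-1 by definition.
That gives the triple bond between C-3 and C-4; a bromo group at C-10; an iodo group at C-10.
The substituents are ordered alphabetically, ignoring any di-/tri- multipliers.
Putting it together: 10-bromo-10-iodoundec-3-ynoic acid.

10-bromo-10-iodoundec-3-ynoic acid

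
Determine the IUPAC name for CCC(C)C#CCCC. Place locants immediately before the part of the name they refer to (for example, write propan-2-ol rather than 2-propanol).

3-methyloct-4-yne

The longest chain bearing the multiple bond is 8 carbons long (octane).
A C≡C triple bond in the chain gives the infix -yne-.
Number the chain so that the substituent locant set {3} is lower than {6} at the first point of difference.
With this numbering: the triple bond between C-4 and C-5; a methyl group at C-3.
Putting it together: 3-methyloct-4-yne.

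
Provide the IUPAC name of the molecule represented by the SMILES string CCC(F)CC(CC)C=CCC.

5-ethyl-7-fluoronon-3-ene

Counting along the main chain through the multiple bond gives 9 carbons: the parent is nonane.
There is one C=C double bond, indicated by the ending -ene.
Number the chain so that numbering from this end puts the double bond at C-3 rather than C-6.
That gives the double bond between C-3 and C-4; an ethyl group at C-5; a fluoro group at C-7.
The substituents are ordered alphabetically, ignoring any di-/tri- multipliers.
The name is 5-ethyl-7-fluoronon-3-ene.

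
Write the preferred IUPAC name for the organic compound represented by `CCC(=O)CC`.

pentan-3-one

The longest chain bearing the carbonyl is 5 carbons long (pentane).
A ketone (C=O on an internal carbon) is the principal characteristic group, giving the suffix -one.
Both numbering directions give the same locant set; either may be used.
With this numbering: the carbonyl at C-3.
Putting it together: pentan-3-one.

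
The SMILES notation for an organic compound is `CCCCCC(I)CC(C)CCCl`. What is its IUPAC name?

1-chloro-5-iodo-3-methyldecane

The longest carbon chain is 10 atoms: the parent is decane.
The numbering direction is chosen so that the substituent locant set {1,3,5} is lower than {6,8,10} at the first point of difference.
This places a chloro group at C-1; an iodo group at C-5; a methyl group at C-3.
The substituents are ordered alphabetically, ignoring any di-/tri- multipliers.
Assembling the pieces gives 1-chloro-5-iodo-3-methyldecane.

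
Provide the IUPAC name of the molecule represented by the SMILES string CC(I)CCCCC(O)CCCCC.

11-iodododecan-6-ol

The longest carbon chain that includes the –OH group has 12 carbons, so the parent hydride is dodecane.
An alcohol (–OH) is the principal characteristic group, giving the suffix -ol.
Choose the numbering such that numbering from this end puts the hydroxyl group at C-6 rather than C-7.
With this numbering: the hydroxyl at C-6; an iodo group at C-11.
The name is 11-iodododecan-6-ol.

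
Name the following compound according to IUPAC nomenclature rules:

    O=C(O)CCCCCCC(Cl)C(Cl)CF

8,9-dichloro-10-fluorodecanoic acid

The longest chain bearing the –COOH group is 10 carbons long (decane).
A carboxylic acid (terminal –COOH) is the principal characteristic group, giving the suffix -oic acid.
The numbering direction is chosen so that the carboxylic acid carbon is C-1 by definition.
With this numbering: chloro groups at C-8 and C-9; a fluoro group at C-10.
The substituents are ordered alphabetically, ignoring any di-/tri- multipliers.
Assembling the pieces gives 8,9-dichloro-10-fluorodecanoic acid.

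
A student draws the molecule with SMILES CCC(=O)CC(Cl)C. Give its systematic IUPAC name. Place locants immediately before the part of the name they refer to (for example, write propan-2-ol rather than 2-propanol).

5-chlorohexan-3-one

The longest chain bearing the carbonyl is 6 carbons long (hexane).
A ketone (C=O on an internal carbon) is the principal characteristic group, giving the suffix -one.
The numbering direction is chosen so that numbering from this end puts the carbonyl group at C-3 rather than C-4.
That gives the carbonyl at C-3; a chloro group at C-5.
Assembling the pieces gives 5-chlorohexan-3-one.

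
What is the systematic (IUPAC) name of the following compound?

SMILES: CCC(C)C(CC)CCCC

4-ethyl-3-methyloctane

The parent chain contains 8 carbons (octane).
The numbering direction is chosen so that the substituent locant set {3,4} is lower than {5,6} at the first point of difference.
This places an ethyl group at C-4; a methyl group at C-3.
The substituents are ordered alphabetically, ignoring any di-/tri- multipliers.
Putting it together: 4-ethyl-3-methyloctane.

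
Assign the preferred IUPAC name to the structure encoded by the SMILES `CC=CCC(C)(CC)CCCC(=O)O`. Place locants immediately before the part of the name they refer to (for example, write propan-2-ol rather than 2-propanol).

5-ethyl-5-methylnon-7-enoic acid

Counting along the main chain through the –COOH group and the multiple bond gives 9 carbons: the parent is nonane.
The principal characteristic group is a carboxylic acid (terminal –COOH), named with the suffix -oic acid.
The chain contains a C=C double bond, so the unsaturation ending is -ene.
The numbering direction is chosen so that the carboxylic acid carbon is C-1 by definition.
That gives the double bond between C-7 and C-8; an ethyl group at C-5; a methyl group at C-5.
The substituents are ordered alphabetically, ignoring any di-/tri- multipliers.
The name is 5-ethyl-5-methylnon-7-enoic acid.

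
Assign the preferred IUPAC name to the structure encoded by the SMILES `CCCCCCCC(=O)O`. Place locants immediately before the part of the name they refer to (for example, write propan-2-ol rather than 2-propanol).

Counting along the main chain through the –COOH group gives 8 carbons: the parent is octane.
The principal characteristic group is a carboxylic acid (terminal –COOH), named with the suffix -oic acid.
Choose the numbering such that the carboxylic acid carbon is C-1 by definition.
The name is octanoic acid.

octanoic acid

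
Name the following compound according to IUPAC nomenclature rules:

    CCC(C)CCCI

The longest carbon chain is 6 atoms: the parent is hexane.
Choose the numbering such that the substituent locant set {1,4} is lower than {3,6} at the first point of difference.
This places an iodo group at C-1; a methyl group at C-4.
Prefixes are listed alphabetically: iodo, methyl.
Assembling the pieces gives 1-iodo-4-methylhexane.

1-iodo-4-methylhexane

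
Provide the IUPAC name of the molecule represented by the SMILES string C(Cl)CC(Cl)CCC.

1,3-dichlorohexane

The parent chain contains 6 carbons (hexane).
The numbering direction is chosen so that the substituent locant set {1,3} is lower than {4,6} at the first point of difference.
This places chloro groups at C-1 and C-3.
The name is 1,3-dichlorohexane.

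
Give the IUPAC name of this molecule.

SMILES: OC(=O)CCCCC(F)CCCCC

The longest chain bearing the –COOH group is 11 carbons long (undecane).
The highest-priority functional group is a carboxylic acid (terminal –COOH), so the name ends in -oic acid.
The numbering direction is chosen so that the carboxylic acid carbon is C-1 by definition.
With this numbering: a fluoro group at C-6.
Putting it together: 6-fluoroundecanoic acid.

6-fluoroundecanoic acid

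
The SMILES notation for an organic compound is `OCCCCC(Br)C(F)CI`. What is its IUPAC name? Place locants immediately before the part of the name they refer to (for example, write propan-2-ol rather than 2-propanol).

5-bromo-6-fluoro-7-iodoheptan-1-ol

Counting along the main chain through the –OH group gives 7 carbons: the parent is heptane.
The principal characteristic group is an alcohol (–OH), named with the suffix -ol.
The numbering direction is chosen so that numbering from this end puts the hydroxyl group at C-1 rather than C-7.
This places the hydroxyl at C-1; a bromo group at C-5; a fluoro group at C-6; an iodo group at C-7.
The substituents are ordered alphabetically, ignoring any di-/tri- multipliers.
Assembling the pieces gives 5-bromo-6-fluoro-7-iodoheptan-1-ol.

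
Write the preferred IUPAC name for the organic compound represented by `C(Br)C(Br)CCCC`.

1,2-dibromohexane

The longest continuous carbon chain has 6 atoms, so the parent hydride is hexane.
The numbering direction is chosen so that the substituent locant set {1,2} is lower than {5,6} at the first point of difference.
That gives bromo groups at C-1 and C-2.
Putting it together: 1,2-dibromohexane.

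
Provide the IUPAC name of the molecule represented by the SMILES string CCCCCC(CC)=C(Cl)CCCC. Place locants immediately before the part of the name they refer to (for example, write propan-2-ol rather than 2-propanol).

The longest carbon chain that includes the multiple bond has 11 carbons, so the parent hydride is undecane.
A C=C double bond in the chain gives the infix -ene-.
Number the chain so that numbering from this end puts the double bond at C-5 rather than C-6.
With this numbering: the double bond between C-5 and C-6; a chloro group at C-5; an ethyl group at C-6.
The substituents are ordered alphabetically, ignoring any di-/tri- multipliers.
Putting it together: 5-chloro-6-ethylundec-5-ene.

5-chloro-6-ethylundec-5-ene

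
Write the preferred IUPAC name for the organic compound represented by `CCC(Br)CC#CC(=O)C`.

6-bromooct-3-yn-2-one

The longest chain bearing the carbonyl and the multiple bond is 8 carbons long (octane).
A ketone (C=O on an internal carbon) is the principal characteristic group, giving the suffix -one.
There is one C≡C triple bond, indicated by the ending -yne.
Number the chain so that numbering from this end puts the carbonyl group at C-2 rather than C-7.
That gives the carbonyl at C-2; the triple bond between C-3 and C-4; a bromo group at C-6.
The name is 6-bromooct-3-yn-2-one.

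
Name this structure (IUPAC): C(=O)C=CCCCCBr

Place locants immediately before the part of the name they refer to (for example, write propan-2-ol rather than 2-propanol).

The longest carbon chain that includes the –CHO group and the multiple bond has 7 carbons, so the parent hydride is heptane.
The principal characteristic group is an aldehyde (terminal –CHO), named with the suffix -al.
The chain contains a C=C double bond, so the unsaturation ending is -ene.
The numbering direction is chosen so that the aldehyde carbon is C-1 by definition.
This places the double bond between C-2 and C-3; a bromo group at C-7.
Putting it together: 7-bromohept-2-enal.

7-bromohept-2-enal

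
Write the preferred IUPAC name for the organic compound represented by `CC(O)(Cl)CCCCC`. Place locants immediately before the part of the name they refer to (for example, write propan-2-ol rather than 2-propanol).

The longest carbon chain that includes the –OH group has 7 carbons, so the parent hydride is heptane.
The highest-priority functional group is an alcohol (–OH), so the name ends in -ol.
Number the chain so that numbering from this end puts the hydroxyl group at C-2 rather than C-6.
That gives the hydroxyl at C-2; a chloro group at C-2.
Assembling the pieces gives 2-chloroheptan-2-ol.

2-chloroheptan-2-ol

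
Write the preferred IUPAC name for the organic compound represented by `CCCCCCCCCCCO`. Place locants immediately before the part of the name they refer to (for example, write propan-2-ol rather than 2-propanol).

undecan-1-ol

The longest chain bearing the –OH group is 11 carbons long (undecane).
The principal characteristic group is an alcohol (–OH), named with the suffix -ol.
Choose the numbering such that numbering from this end puts the hydroxyl group at C-1 rather than C-11.
With this numbering: the hydroxyl at C-1.
Assembling the pieces gives undecan-1-ol.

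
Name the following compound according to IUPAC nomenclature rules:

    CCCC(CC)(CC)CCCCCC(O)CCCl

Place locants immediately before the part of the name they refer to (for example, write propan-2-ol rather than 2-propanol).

Counting along the main chain through the –OH group gives 12 carbons: the parent is dodecane.
The highest-priority functional group is an alcohol (–OH), so the name ends in -ol.
Choose the numbering such that numbering from this end puts the hydroxyl group at C-3 rather than C-10.
This places the hydroxyl at C-3; a chloro group at C-1; two ethyl groups at C-9.
Prefixes are listed alphabetically: chloro, ethyl.
Putting it together: 1-chloro-9,9-diethyldodecan-3-ol.

1-chloro-9,9-diethyldodecan-3-ol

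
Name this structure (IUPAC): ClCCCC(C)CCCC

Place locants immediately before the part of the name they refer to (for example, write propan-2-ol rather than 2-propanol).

The longest carbon chain is 8 atoms: the parent is octane.
Number the chain so that the substituent locant set {1,4} is lower than {5,8} at the first point of difference.
With this numbering: a chloro group at C-1; a methyl group at C-4.
Prefixes are listed alphabetically: chloro, methyl.
Assembling the pieces gives 1-chloro-4-methyloctane.

1-chloro-4-methyloctane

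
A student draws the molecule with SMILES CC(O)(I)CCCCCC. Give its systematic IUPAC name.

2-iodooctan-2-ol

The longest chain bearing the –OH group is 8 carbons long (octane).
The principal characteristic group is an alcohol (–OH), named with the suffix -ol.
The numbering direction is chosen so that numbering from this end puts the hydroxyl group at C-2 rather than C-7.
This places the hydroxyl at C-2; an iodo group at C-2.
Putting it together: 2-iodooctan-2-ol.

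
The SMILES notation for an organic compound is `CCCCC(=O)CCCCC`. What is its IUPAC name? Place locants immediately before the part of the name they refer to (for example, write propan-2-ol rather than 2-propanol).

decan-5-one

Counting along the main chain through the carbonyl gives 10 carbons: the parent is decane.
The highest-priority functional group is a ketone (C=O on an internal carbon), so the name ends in -one.
Choose the numbering such that numbering from this end puts the carbonyl group at C-5 rather than C-6.
That gives the carbonyl at C-5.
Putting it together: decan-5-one.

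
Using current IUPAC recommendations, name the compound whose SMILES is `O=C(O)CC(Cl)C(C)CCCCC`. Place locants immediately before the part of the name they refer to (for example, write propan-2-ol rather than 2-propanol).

3-chloro-4-methylnonanoic acid

The longest chain bearing the –COOH group is 9 carbons long (nonane).
The principal characteristic group is a carboxylic acid (terminal –COOH), named with the suffix -oic acid.
Number the chain so that the carboxylic acid carbon is C-1 by definition.
That gives a chloro group at C-3; a methyl group at C-4.
Substituent prefixes are cited in alphabetical order (multiplying prefixes like di-/tri- are ignored for ordering).
The name is 3-chloro-4-methylnonanoic acid.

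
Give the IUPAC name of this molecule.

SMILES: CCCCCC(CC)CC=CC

5-ethyldec-2-ene

Counting along the main chain through the multiple bond gives 10 carbons: the parent is decane.
There is one C=C double bond, indicated by the ending -ene.
Choose the numbering such that numbering from this end puts the double bond at C-2 rather than C-8.
That gives the double bond between C-2 and C-3; an ethyl group at C-5.
Putting it together: 5-ethyldec-2-ene.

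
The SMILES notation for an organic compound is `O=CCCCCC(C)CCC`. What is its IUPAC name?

6-methylnonanal

Counting along the main chain through the –CHO group gives 9 carbons: the parent is nonane.
The principal characteristic group is an aldehyde (terminal –CHO), named with the suffix -al.
Number the chain so that the aldehyde carbon is C-1 by definition.
This places a methyl group at C-6.
The name is 6-methylnonanal.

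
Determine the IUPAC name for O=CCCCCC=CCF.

The longest chain bearing the –CHO group and the multiple bond is 8 carbons long (octane).
An aldehyde (terminal –CHO) is the principal characteristic group, giving the suffix -al.
There is one C=C double bond, indicated by the ending -ene.
Number the chain so that the aldehyde carbon is C-1 by definition.
That gives the double bond between C-6 and C-7; a fluoro group at C-8.
The name is 8-fluorooct-6-enal.

8-fluorooct-6-enal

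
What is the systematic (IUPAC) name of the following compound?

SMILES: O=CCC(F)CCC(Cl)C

6-chloro-3-fluoroheptanal

Counting along the main chain through the –CHO group gives 7 carbons: the parent is heptane.
The principal characteristic group is an aldehyde (terminal –CHO), named with the suffix -al.
Choose the numbering such that the aldehyde carbon is C-1 by definition.
That gives a chloro group at C-6; a fluoro group at C-3.
The substituents are ordered alphabetically, ignoring any di-/tri- multipliers.
The name is 6-chloro-3-fluoroheptanal.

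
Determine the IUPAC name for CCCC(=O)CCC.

heptan-4-one

The longest chain bearing the carbonyl is 7 carbons long (heptane).
The highest-priority functional group is a ketone (C=O on an internal carbon), so the name ends in -one.
Numbering from either end gives identical locants here.
That gives the carbonyl at C-4.
Assembling the pieces gives heptan-4-one.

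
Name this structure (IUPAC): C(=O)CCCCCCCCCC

undecanal

Counting along the main chain through the –CHO group gives 11 carbons: the parent is undecane.
The highest-priority functional group is an aldehyde (terminal –CHO), so the name ends in -al.
Number the chain so that the aldehyde carbon is C-1 by definition.
Putting it together: undecanal.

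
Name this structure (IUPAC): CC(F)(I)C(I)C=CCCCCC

The longest chain bearing the multiple bond is 10 carbons long (decane).
A C=C double bond in the chain gives the infix -ene-.
The numbering direction is chosen so that numbering from this end puts the double bond at C-4 rather than C-6.
This places the double bond between C-4 and C-5; a fluoro group at C-2; iodo groups at C-2 and C-3.
Prefixes are listed alphabetically: fluoro, iodo.
The name is 2-fluoro-2,3-diiododec-4-ene.

2-fluoro-2,3-diiododec-4-ene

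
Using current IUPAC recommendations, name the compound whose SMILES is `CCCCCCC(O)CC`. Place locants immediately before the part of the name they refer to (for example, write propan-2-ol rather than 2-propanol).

nonan-3-ol

The longest chain bearing the –OH group is 9 carbons long (nonane).
An alcohol (–OH) is the principal characteristic group, giving the suffix -ol.
The numbering direction is chosen so that numbering from this end puts the hydroxyl group at C-3 rather than C-7.
That gives the hydroxyl at C-3.
The name is nonan-3-ol.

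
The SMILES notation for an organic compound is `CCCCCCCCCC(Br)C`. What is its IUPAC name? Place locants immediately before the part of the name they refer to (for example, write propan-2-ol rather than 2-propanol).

The longest continuous carbon chain has 11 atoms, so the parent hydride is undecane.
Number the chain so that the substituent locant set {2} is lower than {10} at the first point of difference.
With this numbering: a bromo group at C-2.
Putting it together: 2-bromoundecane.

2-bromoundecane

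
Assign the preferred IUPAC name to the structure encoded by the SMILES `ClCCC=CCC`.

1-chlorohex-3-ene

The longest chain bearing the multiple bond is 6 carbons long (hexane).
A C=C double bond in the chain gives the infix -ene-.
Choose the numbering such that the substituent locant set {1} is lower than {6} at the first point of difference.
That gives the double bond between C-3 and C-4; a chloro group at C-1.
Putting it together: 1-chlorohex-3-ene.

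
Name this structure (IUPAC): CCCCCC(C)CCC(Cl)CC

3-chloro-6-methylundecane

The parent chain contains 11 carbons (undecane).
Choose the numbering such that the substituent locant set {3,6} is lower than {6,9} at the first point of difference.
With this numbering: a chloro group at C-3; a methyl group at C-6.
The substituents are ordered alphabetically, ignoring any di-/tri- multipliers.
Putting it together: 3-chloro-6-methylundecane.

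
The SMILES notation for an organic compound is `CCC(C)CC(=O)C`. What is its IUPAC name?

4-methylhexan-2-one

The longest chain bearing the carbonyl is 6 carbons long (hexane).
The principal characteristic group is a ketone (C=O on an internal carbon), named with the suffix -one.
Choose the numbering such that numbering from this end puts the carbonyl group at C-2 rather than C-5.
This places the carbonyl at C-2; a methyl group at C-4.
The name is 4-methylhexan-2-one.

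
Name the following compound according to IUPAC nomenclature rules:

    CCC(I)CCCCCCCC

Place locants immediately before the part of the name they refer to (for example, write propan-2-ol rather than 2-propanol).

3-iodoundecane

The parent chain contains 11 carbons (undecane).
Choose the numbering such that the substituent locant set {3} is lower than {9} at the first point of difference.
With this numbering: an iodo group at C-3.
Putting it together: 3-iodoundecane.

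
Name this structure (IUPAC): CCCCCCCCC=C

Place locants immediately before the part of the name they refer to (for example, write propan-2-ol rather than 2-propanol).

dec-1-ene

The longest chain bearing the multiple bond is 10 carbons long (decane).
A C=C double bond in the chain gives the infix -ene-.
Choose the numbering such that numbering from this end puts the double bond at C-1 rather than C-9.
That gives the double bond between C-1 and C-2.
The name is dec-1-ene.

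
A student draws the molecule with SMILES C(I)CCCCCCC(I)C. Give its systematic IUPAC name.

The parent chain contains 9 carbons (nonane).
Number the chain so that the substituent locant set {1,8} is lower than {2,9} at the first point of difference.
With this numbering: iodo groups at C-1 and C-8.
The name is 1,8-diiodononane.

1,8-diiodononane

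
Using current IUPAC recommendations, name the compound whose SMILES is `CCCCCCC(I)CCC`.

The longest carbon chain is 10 atoms: the parent is decane.
Number the chain so that the substituent locant set {4} is lower than {7} at the first point of difference.
This places an iodo group at C-4.
Putting it together: 4-iododecane.

4-iododecane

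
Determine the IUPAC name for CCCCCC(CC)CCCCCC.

6-ethyldodecane

The longest carbon chain is 12 atoms: the parent is dodecane.
The numbering direction is chosen so that the substituent locant set {6} is lower than {7} at the first point of difference.
That gives an ethyl group at C-6.
The name is 6-ethyldodecane.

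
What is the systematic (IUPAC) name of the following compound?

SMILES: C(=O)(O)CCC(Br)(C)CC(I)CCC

The longest carbon chain that includes the –COOH group has 9 carbons, so the parent hydride is nonane.
The highest-priority functional group is a carboxylic acid (terminal –COOH), so the name ends in -oic acid.
Number the chain so that the carboxylic acid carbon is C-1 by definition.
With this numbering: a bromo group at C-4; an iodo group at C-6; a methyl group at C-4.
The substituents are ordered alphabetically, ignoring any di-/tri- multipliers.
Putting it together: 4-bromo-6-iodo-4-methylnonanoic acid.

4-bromo-6-iodo-4-methylnonanoic acid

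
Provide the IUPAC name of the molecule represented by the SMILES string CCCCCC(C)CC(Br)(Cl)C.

The parent chain contains 9 carbons (nonane).
Number the chain so that the substituent locant set {2,2,4} is lower than {6,8,8} at the first point of difference.
That gives a bromo group at C-2; a chloro group at C-2; a methyl group at C-4.
The substituents are ordered alphabetically, ignoring any di-/tri- multipliers.
The name is 2-bromo-2-chloro-4-methylnonane.

2-bromo-2-chloro-4-methylnonane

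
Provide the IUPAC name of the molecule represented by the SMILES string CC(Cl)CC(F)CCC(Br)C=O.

The longest chain bearing the –CHO group is 8 carbons long (octane).
The principal characteristic group is an aldehyde (terminal –CHO), named with the suffix -al.
Number the chain so that the aldehyde carbon is C-1 by definition.
With this numbering: a bromo group at C-2; a chloro group at C-7; a fluoro group at C-5.
Substituent prefixes are cited in alphabetical order (multiplying prefixes like di-/tri- are ignored for ordering).
Putting it together: 2-bromo-7-chloro-5-fluorooctanal.

2-bromo-7-chloro-5-fluorooctanal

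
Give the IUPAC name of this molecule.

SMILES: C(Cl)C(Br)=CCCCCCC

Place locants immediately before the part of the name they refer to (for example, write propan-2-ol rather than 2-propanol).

The longest carbon chain that includes the multiple bond has 9 carbons, so the parent hydride is nonane.
The chain contains a C=C double bond, so the unsaturation ending is -ene.
Number the chain so that numbering from this end puts the double bond at C-2 rather than C-7.
That gives the double bond between C-2 and C-3; a bromo group at C-2; a chloro group at C-1.
Substituent prefixes are cited in alphabetical order (multiplying prefixes like di-/tri- are ignored for ordering).
The name is 2-bromo-1-chloronon-2-ene.

2-bromo-1-chloronon-2-ene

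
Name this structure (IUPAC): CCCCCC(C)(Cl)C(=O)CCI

4-chloro-1-iodo-4-methylnonan-3-one

Counting along the main chain through the carbonyl gives 9 carbons: the parent is nonane.
A ketone (C=O on an internal carbon) is the principal characteristic group, giving the suffix -one.
Choose the numbering such that numbering from this end puts the carbonyl group at C-3 rather than C-7.
With this numbering: the carbonyl at C-3; a chloro group at C-4; an iodo group at C-1; a methyl group at C-4.
Substituent prefixes are cited in alphabetical order (multiplying prefixes like di-/tri- are ignored for ordering).
Putting it together: 4-chloro-1-iodo-4-methylnonan-3-one.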